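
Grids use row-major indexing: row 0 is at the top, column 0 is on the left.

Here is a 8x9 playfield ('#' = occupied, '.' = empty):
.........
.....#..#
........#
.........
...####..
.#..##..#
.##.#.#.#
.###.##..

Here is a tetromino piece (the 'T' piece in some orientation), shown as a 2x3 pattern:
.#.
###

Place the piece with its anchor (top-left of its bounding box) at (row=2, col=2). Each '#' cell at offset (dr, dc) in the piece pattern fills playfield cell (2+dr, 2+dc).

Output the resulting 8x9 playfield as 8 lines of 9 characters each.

Answer: .........
.....#..#
...#....#
..###....
...####..
.#..##..#
.##.#.#.#
.###.##..

Derivation:
Fill (2+0,2+1) = (2,3)
Fill (2+1,2+0) = (3,2)
Fill (2+1,2+1) = (3,3)
Fill (2+1,2+2) = (3,4)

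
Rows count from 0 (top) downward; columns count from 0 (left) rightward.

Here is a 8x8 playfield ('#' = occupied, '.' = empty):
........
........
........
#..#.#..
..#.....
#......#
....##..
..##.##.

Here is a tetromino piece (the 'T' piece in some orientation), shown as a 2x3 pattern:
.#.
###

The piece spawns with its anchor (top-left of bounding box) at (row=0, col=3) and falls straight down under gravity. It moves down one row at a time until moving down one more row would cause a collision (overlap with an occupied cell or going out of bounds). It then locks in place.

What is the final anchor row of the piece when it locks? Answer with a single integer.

Spawn at (row=0, col=3). Try each row:
  row 0: fits
  row 1: fits
  row 2: blocked -> lock at row 1

Answer: 1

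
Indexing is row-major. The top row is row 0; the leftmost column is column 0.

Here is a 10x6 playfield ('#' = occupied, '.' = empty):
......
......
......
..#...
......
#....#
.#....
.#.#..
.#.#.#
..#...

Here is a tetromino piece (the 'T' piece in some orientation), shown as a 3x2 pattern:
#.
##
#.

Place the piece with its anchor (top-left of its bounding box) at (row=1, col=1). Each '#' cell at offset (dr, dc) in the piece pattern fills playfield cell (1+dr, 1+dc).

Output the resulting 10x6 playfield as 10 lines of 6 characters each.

Answer: ......
.#....
.##...
.##...
......
#....#
.#....
.#.#..
.#.#.#
..#...

Derivation:
Fill (1+0,1+0) = (1,1)
Fill (1+1,1+0) = (2,1)
Fill (1+1,1+1) = (2,2)
Fill (1+2,1+0) = (3,1)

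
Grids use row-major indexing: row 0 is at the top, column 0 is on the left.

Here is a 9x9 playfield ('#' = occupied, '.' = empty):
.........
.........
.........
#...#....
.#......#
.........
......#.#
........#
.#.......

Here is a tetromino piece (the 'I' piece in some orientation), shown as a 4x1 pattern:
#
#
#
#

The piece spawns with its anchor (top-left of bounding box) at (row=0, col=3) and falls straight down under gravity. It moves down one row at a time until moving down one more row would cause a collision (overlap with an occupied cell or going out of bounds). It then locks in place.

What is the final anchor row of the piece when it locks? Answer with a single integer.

Spawn at (row=0, col=3). Try each row:
  row 0: fits
  row 1: fits
  row 2: fits
  row 3: fits
  row 4: fits
  row 5: fits
  row 6: blocked -> lock at row 5

Answer: 5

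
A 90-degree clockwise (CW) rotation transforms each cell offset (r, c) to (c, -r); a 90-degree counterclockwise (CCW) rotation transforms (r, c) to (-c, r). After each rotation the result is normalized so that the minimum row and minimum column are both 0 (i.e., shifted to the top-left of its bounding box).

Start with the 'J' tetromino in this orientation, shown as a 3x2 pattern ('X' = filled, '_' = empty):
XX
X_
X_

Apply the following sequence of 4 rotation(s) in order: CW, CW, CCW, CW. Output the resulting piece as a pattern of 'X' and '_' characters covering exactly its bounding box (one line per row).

Start:
XX
X_
X_
After rotation 1 (CW):
XXX
__X
After rotation 2 (CW):
_X
_X
XX
After rotation 3 (CCW):
XXX
__X
After rotation 4 (CW):
_X
_X
XX

Answer: _X
_X
XX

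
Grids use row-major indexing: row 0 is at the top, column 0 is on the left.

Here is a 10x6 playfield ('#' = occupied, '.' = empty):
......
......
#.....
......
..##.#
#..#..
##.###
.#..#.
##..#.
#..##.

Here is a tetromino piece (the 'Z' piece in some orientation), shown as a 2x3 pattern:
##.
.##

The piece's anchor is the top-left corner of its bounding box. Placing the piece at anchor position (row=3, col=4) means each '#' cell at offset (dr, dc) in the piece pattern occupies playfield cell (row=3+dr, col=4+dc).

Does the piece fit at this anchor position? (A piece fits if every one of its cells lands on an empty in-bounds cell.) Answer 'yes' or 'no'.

Check each piece cell at anchor (3, 4):
  offset (0,0) -> (3,4): empty -> OK
  offset (0,1) -> (3,5): empty -> OK
  offset (1,1) -> (4,5): occupied ('#') -> FAIL
  offset (1,2) -> (4,6): out of bounds -> FAIL
All cells valid: no

Answer: no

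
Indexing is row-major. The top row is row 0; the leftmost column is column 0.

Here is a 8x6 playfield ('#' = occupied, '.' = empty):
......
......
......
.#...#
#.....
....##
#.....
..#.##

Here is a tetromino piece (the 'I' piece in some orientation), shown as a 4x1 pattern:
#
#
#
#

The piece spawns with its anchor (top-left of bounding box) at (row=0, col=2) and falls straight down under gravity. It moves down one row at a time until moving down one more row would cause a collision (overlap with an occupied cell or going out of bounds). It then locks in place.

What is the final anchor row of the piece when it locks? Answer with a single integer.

Answer: 3

Derivation:
Spawn at (row=0, col=2). Try each row:
  row 0: fits
  row 1: fits
  row 2: fits
  row 3: fits
  row 4: blocked -> lock at row 3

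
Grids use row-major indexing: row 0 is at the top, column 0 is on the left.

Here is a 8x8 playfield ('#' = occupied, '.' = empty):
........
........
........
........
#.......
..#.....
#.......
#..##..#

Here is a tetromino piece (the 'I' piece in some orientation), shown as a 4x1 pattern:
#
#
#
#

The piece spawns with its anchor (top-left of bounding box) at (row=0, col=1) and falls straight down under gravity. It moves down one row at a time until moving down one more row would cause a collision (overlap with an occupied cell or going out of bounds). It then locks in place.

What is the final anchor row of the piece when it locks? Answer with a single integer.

Spawn at (row=0, col=1). Try each row:
  row 0: fits
  row 1: fits
  row 2: fits
  row 3: fits
  row 4: fits
  row 5: blocked -> lock at row 4

Answer: 4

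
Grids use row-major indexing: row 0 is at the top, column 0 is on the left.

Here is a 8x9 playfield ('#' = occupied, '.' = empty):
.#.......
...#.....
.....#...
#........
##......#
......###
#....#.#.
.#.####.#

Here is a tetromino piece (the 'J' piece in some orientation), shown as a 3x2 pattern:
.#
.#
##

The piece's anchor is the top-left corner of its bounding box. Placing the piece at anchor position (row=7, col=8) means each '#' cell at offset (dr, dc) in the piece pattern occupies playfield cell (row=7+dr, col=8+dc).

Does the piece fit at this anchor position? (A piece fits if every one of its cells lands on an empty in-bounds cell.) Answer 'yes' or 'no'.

Check each piece cell at anchor (7, 8):
  offset (0,1) -> (7,9): out of bounds -> FAIL
  offset (1,1) -> (8,9): out of bounds -> FAIL
  offset (2,0) -> (9,8): out of bounds -> FAIL
  offset (2,1) -> (9,9): out of bounds -> FAIL
All cells valid: no

Answer: no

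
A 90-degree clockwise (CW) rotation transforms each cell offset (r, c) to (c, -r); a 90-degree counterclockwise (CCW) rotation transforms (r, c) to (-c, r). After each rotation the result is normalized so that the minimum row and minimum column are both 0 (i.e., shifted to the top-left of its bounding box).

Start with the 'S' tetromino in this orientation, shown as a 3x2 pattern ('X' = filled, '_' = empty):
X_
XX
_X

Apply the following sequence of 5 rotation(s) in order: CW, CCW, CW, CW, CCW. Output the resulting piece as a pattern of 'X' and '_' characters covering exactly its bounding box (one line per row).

Start:
X_
XX
_X
After rotation 1 (CW):
_XX
XX_
After rotation 2 (CCW):
X_
XX
_X
After rotation 3 (CW):
_XX
XX_
After rotation 4 (CW):
X_
XX
_X
After rotation 5 (CCW):
_XX
XX_

Answer: _XX
XX_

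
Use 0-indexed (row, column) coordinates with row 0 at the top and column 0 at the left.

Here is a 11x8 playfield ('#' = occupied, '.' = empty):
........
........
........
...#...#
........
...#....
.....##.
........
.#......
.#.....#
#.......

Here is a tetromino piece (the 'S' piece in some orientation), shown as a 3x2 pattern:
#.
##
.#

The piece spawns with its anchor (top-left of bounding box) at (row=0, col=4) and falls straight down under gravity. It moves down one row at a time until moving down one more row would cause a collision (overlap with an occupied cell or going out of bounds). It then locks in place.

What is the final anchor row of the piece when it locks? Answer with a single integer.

Spawn at (row=0, col=4). Try each row:
  row 0: fits
  row 1: fits
  row 2: fits
  row 3: fits
  row 4: blocked -> lock at row 3

Answer: 3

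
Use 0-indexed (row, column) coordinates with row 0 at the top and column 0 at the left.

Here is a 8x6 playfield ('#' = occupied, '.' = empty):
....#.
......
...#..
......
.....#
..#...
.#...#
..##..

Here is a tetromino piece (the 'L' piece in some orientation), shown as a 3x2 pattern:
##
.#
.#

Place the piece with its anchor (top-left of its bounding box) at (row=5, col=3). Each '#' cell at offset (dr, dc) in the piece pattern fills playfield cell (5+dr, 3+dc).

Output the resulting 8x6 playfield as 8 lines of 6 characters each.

Answer: ....#.
......
...#..
......
.....#
..###.
.#..##
..###.

Derivation:
Fill (5+0,3+0) = (5,3)
Fill (5+0,3+1) = (5,4)
Fill (5+1,3+1) = (6,4)
Fill (5+2,3+1) = (7,4)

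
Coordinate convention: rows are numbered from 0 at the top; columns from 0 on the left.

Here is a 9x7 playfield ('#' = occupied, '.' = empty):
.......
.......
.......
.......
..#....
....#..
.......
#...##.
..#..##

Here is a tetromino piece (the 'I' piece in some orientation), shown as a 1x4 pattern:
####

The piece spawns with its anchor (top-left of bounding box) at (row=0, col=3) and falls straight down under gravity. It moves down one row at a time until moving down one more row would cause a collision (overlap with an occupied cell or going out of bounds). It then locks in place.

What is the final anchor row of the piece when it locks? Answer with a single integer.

Spawn at (row=0, col=3). Try each row:
  row 0: fits
  row 1: fits
  row 2: fits
  row 3: fits
  row 4: fits
  row 5: blocked -> lock at row 4

Answer: 4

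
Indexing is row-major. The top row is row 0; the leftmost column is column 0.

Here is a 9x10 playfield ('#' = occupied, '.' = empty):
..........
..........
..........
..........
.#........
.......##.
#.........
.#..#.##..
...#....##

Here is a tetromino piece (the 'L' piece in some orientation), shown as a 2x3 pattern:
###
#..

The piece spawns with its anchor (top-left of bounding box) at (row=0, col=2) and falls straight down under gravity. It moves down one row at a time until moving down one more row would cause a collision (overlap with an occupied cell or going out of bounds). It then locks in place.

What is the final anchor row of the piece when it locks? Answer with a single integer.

Answer: 6

Derivation:
Spawn at (row=0, col=2). Try each row:
  row 0: fits
  row 1: fits
  row 2: fits
  row 3: fits
  row 4: fits
  row 5: fits
  row 6: fits
  row 7: blocked -> lock at row 6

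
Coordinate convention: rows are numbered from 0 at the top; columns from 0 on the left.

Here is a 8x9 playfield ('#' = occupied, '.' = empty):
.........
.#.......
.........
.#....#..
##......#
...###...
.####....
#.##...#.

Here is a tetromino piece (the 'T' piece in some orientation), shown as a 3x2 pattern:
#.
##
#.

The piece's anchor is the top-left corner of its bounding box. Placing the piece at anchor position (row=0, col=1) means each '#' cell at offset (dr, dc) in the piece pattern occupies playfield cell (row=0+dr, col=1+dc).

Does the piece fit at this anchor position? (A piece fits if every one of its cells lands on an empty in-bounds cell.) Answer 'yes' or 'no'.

Check each piece cell at anchor (0, 1):
  offset (0,0) -> (0,1): empty -> OK
  offset (1,0) -> (1,1): occupied ('#') -> FAIL
  offset (1,1) -> (1,2): empty -> OK
  offset (2,0) -> (2,1): empty -> OK
All cells valid: no

Answer: no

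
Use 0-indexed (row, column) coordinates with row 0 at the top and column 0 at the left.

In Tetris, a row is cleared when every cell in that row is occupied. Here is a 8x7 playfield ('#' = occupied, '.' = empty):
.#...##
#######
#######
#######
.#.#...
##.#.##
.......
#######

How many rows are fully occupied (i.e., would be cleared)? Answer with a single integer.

Answer: 4

Derivation:
Check each row:
  row 0: 4 empty cells -> not full
  row 1: 0 empty cells -> FULL (clear)
  row 2: 0 empty cells -> FULL (clear)
  row 3: 0 empty cells -> FULL (clear)
  row 4: 5 empty cells -> not full
  row 5: 2 empty cells -> not full
  row 6: 7 empty cells -> not full
  row 7: 0 empty cells -> FULL (clear)
Total rows cleared: 4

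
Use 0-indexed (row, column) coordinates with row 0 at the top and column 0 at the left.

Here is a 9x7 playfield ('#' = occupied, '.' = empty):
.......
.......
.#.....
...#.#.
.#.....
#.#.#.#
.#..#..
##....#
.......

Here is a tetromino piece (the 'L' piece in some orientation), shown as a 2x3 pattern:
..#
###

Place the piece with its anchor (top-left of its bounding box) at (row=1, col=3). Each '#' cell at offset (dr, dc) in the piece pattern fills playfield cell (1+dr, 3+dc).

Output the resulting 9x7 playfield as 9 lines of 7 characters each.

Answer: .......
.....#.
.#.###.
...#.#.
.#.....
#.#.#.#
.#..#..
##....#
.......

Derivation:
Fill (1+0,3+2) = (1,5)
Fill (1+1,3+0) = (2,3)
Fill (1+1,3+1) = (2,4)
Fill (1+1,3+2) = (2,5)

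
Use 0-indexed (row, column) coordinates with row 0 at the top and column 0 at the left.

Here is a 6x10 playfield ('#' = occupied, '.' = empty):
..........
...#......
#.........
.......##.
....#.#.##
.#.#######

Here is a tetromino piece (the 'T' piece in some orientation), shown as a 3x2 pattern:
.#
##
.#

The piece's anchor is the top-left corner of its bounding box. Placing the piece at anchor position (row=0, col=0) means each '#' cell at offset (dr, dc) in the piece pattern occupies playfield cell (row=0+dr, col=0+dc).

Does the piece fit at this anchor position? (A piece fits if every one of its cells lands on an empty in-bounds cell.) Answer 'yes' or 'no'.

Answer: yes

Derivation:
Check each piece cell at anchor (0, 0):
  offset (0,1) -> (0,1): empty -> OK
  offset (1,0) -> (1,0): empty -> OK
  offset (1,1) -> (1,1): empty -> OK
  offset (2,1) -> (2,1): empty -> OK
All cells valid: yes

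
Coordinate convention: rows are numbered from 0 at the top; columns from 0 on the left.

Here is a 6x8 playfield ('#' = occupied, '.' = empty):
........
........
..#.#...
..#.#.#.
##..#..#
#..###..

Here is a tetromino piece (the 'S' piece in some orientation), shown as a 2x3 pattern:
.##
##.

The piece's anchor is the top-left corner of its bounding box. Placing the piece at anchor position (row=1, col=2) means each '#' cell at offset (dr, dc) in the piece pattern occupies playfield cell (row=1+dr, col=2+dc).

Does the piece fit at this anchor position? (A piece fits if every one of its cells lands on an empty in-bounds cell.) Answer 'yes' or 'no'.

Check each piece cell at anchor (1, 2):
  offset (0,1) -> (1,3): empty -> OK
  offset (0,2) -> (1,4): empty -> OK
  offset (1,0) -> (2,2): occupied ('#') -> FAIL
  offset (1,1) -> (2,3): empty -> OK
All cells valid: no

Answer: no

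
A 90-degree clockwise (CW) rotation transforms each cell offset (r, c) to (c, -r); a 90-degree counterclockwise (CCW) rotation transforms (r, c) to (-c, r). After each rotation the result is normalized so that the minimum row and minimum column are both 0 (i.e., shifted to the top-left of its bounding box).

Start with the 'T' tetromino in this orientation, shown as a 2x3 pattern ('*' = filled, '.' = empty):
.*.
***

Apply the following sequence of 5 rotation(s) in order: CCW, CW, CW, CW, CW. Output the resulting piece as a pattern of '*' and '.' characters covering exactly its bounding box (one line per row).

Start:
.*.
***
After rotation 1 (CCW):
.*
**
.*
After rotation 2 (CW):
.*.
***
After rotation 3 (CW):
*.
**
*.
After rotation 4 (CW):
***
.*.
After rotation 5 (CW):
.*
**
.*

Answer: .*
**
.*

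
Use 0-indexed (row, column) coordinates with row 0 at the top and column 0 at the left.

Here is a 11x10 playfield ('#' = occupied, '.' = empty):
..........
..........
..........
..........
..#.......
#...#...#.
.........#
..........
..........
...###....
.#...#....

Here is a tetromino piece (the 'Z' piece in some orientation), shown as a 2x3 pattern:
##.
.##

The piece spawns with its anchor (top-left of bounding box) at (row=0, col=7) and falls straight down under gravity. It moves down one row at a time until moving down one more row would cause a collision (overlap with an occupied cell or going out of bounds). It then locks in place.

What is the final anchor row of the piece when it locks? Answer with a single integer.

Spawn at (row=0, col=7). Try each row:
  row 0: fits
  row 1: fits
  row 2: fits
  row 3: fits
  row 4: blocked -> lock at row 3

Answer: 3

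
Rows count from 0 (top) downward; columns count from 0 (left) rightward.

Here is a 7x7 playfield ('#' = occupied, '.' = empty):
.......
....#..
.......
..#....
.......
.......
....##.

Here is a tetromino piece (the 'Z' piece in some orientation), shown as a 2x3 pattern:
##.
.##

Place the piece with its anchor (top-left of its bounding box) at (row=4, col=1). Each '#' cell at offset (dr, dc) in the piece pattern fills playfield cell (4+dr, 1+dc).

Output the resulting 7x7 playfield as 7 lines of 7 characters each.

Answer: .......
....#..
.......
..#....
.##....
..##...
....##.

Derivation:
Fill (4+0,1+0) = (4,1)
Fill (4+0,1+1) = (4,2)
Fill (4+1,1+1) = (5,2)
Fill (4+1,1+2) = (5,3)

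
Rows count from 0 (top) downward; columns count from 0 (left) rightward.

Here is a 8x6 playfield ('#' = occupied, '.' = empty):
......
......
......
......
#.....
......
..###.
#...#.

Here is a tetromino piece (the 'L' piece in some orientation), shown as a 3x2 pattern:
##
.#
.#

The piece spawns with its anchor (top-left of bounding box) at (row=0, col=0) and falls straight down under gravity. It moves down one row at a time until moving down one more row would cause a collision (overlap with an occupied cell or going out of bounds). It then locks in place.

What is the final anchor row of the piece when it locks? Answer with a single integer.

Spawn at (row=0, col=0). Try each row:
  row 0: fits
  row 1: fits
  row 2: fits
  row 3: fits
  row 4: blocked -> lock at row 3

Answer: 3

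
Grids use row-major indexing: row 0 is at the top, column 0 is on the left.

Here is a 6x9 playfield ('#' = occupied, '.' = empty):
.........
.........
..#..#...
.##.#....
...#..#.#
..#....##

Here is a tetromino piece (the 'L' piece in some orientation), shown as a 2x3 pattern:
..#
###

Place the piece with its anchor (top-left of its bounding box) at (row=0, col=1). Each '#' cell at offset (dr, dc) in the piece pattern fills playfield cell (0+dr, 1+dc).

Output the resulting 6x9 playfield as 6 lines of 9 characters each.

Fill (0+0,1+2) = (0,3)
Fill (0+1,1+0) = (1,1)
Fill (0+1,1+1) = (1,2)
Fill (0+1,1+2) = (1,3)

Answer: ...#.....
.###.....
..#..#...
.##.#....
...#..#.#
..#....##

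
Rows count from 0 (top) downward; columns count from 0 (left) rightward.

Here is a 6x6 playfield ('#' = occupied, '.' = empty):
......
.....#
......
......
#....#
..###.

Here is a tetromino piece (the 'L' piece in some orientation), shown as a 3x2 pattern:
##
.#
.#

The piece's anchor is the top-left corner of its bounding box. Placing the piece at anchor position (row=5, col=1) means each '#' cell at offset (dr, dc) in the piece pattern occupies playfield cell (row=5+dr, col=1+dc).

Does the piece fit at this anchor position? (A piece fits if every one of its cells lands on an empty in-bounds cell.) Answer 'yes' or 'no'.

Answer: no

Derivation:
Check each piece cell at anchor (5, 1):
  offset (0,0) -> (5,1): empty -> OK
  offset (0,1) -> (5,2): occupied ('#') -> FAIL
  offset (1,1) -> (6,2): out of bounds -> FAIL
  offset (2,1) -> (7,2): out of bounds -> FAIL
All cells valid: no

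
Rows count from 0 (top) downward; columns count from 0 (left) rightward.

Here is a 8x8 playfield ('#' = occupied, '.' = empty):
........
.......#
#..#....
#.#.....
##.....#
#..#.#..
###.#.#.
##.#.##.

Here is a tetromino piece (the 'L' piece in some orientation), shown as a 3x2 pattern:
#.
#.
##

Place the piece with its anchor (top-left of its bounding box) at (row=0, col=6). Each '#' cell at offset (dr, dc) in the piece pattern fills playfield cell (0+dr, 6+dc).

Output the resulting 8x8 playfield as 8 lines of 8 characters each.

Answer: ......#.
......##
#..#..##
#.#.....
##.....#
#..#.#..
###.#.#.
##.#.##.

Derivation:
Fill (0+0,6+0) = (0,6)
Fill (0+1,6+0) = (1,6)
Fill (0+2,6+0) = (2,6)
Fill (0+2,6+1) = (2,7)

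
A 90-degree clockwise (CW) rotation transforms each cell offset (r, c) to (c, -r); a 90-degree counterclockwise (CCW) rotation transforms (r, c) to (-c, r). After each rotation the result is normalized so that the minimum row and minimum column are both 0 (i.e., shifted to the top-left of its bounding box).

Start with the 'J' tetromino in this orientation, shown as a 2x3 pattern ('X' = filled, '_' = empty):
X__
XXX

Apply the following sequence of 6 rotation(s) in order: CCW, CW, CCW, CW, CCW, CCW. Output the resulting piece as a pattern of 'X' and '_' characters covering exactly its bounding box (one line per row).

Start:
X__
XXX
After rotation 1 (CCW):
_X
_X
XX
After rotation 2 (CW):
X__
XXX
After rotation 3 (CCW):
_X
_X
XX
After rotation 4 (CW):
X__
XXX
After rotation 5 (CCW):
_X
_X
XX
After rotation 6 (CCW):
XXX
__X

Answer: XXX
__X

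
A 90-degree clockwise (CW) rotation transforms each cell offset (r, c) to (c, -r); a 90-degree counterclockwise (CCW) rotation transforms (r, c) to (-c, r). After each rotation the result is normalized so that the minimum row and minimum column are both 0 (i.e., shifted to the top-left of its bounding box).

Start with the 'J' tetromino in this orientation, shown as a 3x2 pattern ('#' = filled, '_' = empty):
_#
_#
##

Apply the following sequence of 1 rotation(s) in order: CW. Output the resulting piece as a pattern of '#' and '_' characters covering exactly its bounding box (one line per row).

Answer: #__
###

Derivation:
Start:
_#
_#
##
After rotation 1 (CW):
#__
###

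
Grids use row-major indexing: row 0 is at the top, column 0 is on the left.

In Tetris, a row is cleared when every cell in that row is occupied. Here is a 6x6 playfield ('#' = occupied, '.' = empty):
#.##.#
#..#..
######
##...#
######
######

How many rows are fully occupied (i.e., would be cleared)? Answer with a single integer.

Answer: 3

Derivation:
Check each row:
  row 0: 2 empty cells -> not full
  row 1: 4 empty cells -> not full
  row 2: 0 empty cells -> FULL (clear)
  row 3: 3 empty cells -> not full
  row 4: 0 empty cells -> FULL (clear)
  row 5: 0 empty cells -> FULL (clear)
Total rows cleared: 3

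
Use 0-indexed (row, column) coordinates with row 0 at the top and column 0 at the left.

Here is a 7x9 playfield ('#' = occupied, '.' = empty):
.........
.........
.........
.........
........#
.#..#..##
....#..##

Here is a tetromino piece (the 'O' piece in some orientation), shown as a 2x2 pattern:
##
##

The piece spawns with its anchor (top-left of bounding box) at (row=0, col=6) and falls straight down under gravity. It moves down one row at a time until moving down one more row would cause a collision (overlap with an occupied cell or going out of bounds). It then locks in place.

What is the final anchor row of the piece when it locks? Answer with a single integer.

Answer: 3

Derivation:
Spawn at (row=0, col=6). Try each row:
  row 0: fits
  row 1: fits
  row 2: fits
  row 3: fits
  row 4: blocked -> lock at row 3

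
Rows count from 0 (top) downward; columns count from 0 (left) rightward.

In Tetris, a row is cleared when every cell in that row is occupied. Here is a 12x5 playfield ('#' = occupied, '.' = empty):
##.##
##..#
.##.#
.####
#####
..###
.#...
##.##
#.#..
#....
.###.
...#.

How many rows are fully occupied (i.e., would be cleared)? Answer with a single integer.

Check each row:
  row 0: 1 empty cell -> not full
  row 1: 2 empty cells -> not full
  row 2: 2 empty cells -> not full
  row 3: 1 empty cell -> not full
  row 4: 0 empty cells -> FULL (clear)
  row 5: 2 empty cells -> not full
  row 6: 4 empty cells -> not full
  row 7: 1 empty cell -> not full
  row 8: 3 empty cells -> not full
  row 9: 4 empty cells -> not full
  row 10: 2 empty cells -> not full
  row 11: 4 empty cells -> not full
Total rows cleared: 1

Answer: 1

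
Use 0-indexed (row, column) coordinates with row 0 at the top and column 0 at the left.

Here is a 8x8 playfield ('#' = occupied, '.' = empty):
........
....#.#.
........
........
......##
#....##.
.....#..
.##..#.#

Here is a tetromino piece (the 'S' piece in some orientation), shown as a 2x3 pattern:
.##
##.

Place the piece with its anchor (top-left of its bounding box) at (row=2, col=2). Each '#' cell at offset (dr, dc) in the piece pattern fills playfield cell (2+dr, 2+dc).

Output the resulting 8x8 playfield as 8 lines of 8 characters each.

Fill (2+0,2+1) = (2,3)
Fill (2+0,2+2) = (2,4)
Fill (2+1,2+0) = (3,2)
Fill (2+1,2+1) = (3,3)

Answer: ........
....#.#.
...##...
..##....
......##
#....##.
.....#..
.##..#.#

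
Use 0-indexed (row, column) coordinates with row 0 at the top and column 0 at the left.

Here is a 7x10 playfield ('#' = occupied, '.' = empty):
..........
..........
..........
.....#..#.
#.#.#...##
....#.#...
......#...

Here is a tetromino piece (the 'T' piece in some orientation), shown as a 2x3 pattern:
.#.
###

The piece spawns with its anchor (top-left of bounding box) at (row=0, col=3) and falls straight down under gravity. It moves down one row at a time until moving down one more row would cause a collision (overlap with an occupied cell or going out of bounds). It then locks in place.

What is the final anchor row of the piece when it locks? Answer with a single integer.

Answer: 1

Derivation:
Spawn at (row=0, col=3). Try each row:
  row 0: fits
  row 1: fits
  row 2: blocked -> lock at row 1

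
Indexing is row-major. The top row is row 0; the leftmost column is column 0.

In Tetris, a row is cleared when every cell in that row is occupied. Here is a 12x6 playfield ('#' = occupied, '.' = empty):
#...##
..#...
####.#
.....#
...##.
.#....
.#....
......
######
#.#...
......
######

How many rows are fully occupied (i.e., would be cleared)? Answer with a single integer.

Check each row:
  row 0: 3 empty cells -> not full
  row 1: 5 empty cells -> not full
  row 2: 1 empty cell -> not full
  row 3: 5 empty cells -> not full
  row 4: 4 empty cells -> not full
  row 5: 5 empty cells -> not full
  row 6: 5 empty cells -> not full
  row 7: 6 empty cells -> not full
  row 8: 0 empty cells -> FULL (clear)
  row 9: 4 empty cells -> not full
  row 10: 6 empty cells -> not full
  row 11: 0 empty cells -> FULL (clear)
Total rows cleared: 2

Answer: 2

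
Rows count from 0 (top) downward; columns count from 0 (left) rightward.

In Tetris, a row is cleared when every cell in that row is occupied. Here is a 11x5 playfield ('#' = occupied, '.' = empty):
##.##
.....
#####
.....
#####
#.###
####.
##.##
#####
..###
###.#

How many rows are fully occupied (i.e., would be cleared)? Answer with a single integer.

Answer: 3

Derivation:
Check each row:
  row 0: 1 empty cell -> not full
  row 1: 5 empty cells -> not full
  row 2: 0 empty cells -> FULL (clear)
  row 3: 5 empty cells -> not full
  row 4: 0 empty cells -> FULL (clear)
  row 5: 1 empty cell -> not full
  row 6: 1 empty cell -> not full
  row 7: 1 empty cell -> not full
  row 8: 0 empty cells -> FULL (clear)
  row 9: 2 empty cells -> not full
  row 10: 1 empty cell -> not full
Total rows cleared: 3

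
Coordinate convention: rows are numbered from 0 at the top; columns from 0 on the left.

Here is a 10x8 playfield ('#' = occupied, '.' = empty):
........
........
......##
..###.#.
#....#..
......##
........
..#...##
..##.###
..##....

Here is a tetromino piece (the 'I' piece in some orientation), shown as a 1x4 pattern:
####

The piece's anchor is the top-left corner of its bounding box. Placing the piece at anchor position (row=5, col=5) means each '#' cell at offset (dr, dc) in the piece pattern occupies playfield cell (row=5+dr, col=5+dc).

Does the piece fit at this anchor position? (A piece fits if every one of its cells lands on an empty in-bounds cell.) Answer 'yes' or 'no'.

Check each piece cell at anchor (5, 5):
  offset (0,0) -> (5,5): empty -> OK
  offset (0,1) -> (5,6): occupied ('#') -> FAIL
  offset (0,2) -> (5,7): occupied ('#') -> FAIL
  offset (0,3) -> (5,8): out of bounds -> FAIL
All cells valid: no

Answer: no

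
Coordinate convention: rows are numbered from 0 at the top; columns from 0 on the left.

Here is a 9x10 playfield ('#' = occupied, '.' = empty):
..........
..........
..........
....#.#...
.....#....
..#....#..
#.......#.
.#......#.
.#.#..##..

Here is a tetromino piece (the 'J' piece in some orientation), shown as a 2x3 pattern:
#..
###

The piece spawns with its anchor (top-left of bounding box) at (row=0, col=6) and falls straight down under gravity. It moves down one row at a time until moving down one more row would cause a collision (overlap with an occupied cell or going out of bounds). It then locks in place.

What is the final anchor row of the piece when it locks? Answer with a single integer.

Spawn at (row=0, col=6). Try each row:
  row 0: fits
  row 1: fits
  row 2: blocked -> lock at row 1

Answer: 1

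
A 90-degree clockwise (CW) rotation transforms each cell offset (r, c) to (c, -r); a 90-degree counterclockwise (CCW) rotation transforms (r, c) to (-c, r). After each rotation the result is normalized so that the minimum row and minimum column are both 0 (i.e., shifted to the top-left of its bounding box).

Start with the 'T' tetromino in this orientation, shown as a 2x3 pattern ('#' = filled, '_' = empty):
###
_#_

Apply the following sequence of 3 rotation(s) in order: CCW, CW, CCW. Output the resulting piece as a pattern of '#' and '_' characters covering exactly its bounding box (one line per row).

Start:
###
_#_
After rotation 1 (CCW):
#_
##
#_
After rotation 2 (CW):
###
_#_
After rotation 3 (CCW):
#_
##
#_

Answer: #_
##
#_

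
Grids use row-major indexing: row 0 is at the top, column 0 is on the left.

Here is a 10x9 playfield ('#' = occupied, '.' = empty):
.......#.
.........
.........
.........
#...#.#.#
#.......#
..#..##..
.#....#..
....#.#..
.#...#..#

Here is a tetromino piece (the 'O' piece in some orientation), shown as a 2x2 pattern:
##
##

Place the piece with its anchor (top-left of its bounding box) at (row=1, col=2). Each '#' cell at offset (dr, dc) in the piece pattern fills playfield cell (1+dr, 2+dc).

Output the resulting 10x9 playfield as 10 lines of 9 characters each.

Answer: .......#.
..##.....
..##.....
.........
#...#.#.#
#.......#
..#..##..
.#....#..
....#.#..
.#...#..#

Derivation:
Fill (1+0,2+0) = (1,2)
Fill (1+0,2+1) = (1,3)
Fill (1+1,2+0) = (2,2)
Fill (1+1,2+1) = (2,3)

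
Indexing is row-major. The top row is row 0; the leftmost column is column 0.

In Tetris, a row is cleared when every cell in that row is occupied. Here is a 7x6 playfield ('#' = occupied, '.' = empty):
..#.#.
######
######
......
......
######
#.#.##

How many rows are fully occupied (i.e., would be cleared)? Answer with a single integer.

Check each row:
  row 0: 4 empty cells -> not full
  row 1: 0 empty cells -> FULL (clear)
  row 2: 0 empty cells -> FULL (clear)
  row 3: 6 empty cells -> not full
  row 4: 6 empty cells -> not full
  row 5: 0 empty cells -> FULL (clear)
  row 6: 2 empty cells -> not full
Total rows cleared: 3

Answer: 3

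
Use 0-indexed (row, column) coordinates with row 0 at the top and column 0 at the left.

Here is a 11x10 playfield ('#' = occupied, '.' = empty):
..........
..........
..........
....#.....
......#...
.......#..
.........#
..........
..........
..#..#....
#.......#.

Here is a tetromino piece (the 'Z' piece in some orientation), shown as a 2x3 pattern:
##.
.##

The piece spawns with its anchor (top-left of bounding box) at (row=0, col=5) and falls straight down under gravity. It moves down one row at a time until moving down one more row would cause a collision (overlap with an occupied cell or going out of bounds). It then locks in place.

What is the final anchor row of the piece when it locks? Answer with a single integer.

Spawn at (row=0, col=5). Try each row:
  row 0: fits
  row 1: fits
  row 2: fits
  row 3: blocked -> lock at row 2

Answer: 2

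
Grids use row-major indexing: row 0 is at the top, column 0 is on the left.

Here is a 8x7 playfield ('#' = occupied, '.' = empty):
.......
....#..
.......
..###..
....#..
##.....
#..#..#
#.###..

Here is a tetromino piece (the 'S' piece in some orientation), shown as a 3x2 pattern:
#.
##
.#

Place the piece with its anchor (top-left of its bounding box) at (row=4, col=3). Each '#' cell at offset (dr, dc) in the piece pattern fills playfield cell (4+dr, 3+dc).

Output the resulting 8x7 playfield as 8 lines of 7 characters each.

Answer: .......
....#..
.......
..###..
...##..
##.##..
#..##.#
#.###..

Derivation:
Fill (4+0,3+0) = (4,3)
Fill (4+1,3+0) = (5,3)
Fill (4+1,3+1) = (5,4)
Fill (4+2,3+1) = (6,4)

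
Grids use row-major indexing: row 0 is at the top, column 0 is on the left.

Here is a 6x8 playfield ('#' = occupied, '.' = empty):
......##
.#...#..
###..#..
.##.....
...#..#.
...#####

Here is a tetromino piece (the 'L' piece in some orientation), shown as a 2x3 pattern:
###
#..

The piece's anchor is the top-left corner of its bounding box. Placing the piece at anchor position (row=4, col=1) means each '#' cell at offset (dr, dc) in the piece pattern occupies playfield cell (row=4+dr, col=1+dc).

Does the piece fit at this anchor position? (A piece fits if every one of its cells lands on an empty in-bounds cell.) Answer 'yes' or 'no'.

Answer: no

Derivation:
Check each piece cell at anchor (4, 1):
  offset (0,0) -> (4,1): empty -> OK
  offset (0,1) -> (4,2): empty -> OK
  offset (0,2) -> (4,3): occupied ('#') -> FAIL
  offset (1,0) -> (5,1): empty -> OK
All cells valid: no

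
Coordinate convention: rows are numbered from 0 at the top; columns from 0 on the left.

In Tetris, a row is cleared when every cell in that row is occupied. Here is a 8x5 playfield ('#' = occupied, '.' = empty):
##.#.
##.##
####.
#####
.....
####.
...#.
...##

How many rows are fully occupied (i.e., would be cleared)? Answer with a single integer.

Check each row:
  row 0: 2 empty cells -> not full
  row 1: 1 empty cell -> not full
  row 2: 1 empty cell -> not full
  row 3: 0 empty cells -> FULL (clear)
  row 4: 5 empty cells -> not full
  row 5: 1 empty cell -> not full
  row 6: 4 empty cells -> not full
  row 7: 3 empty cells -> not full
Total rows cleared: 1

Answer: 1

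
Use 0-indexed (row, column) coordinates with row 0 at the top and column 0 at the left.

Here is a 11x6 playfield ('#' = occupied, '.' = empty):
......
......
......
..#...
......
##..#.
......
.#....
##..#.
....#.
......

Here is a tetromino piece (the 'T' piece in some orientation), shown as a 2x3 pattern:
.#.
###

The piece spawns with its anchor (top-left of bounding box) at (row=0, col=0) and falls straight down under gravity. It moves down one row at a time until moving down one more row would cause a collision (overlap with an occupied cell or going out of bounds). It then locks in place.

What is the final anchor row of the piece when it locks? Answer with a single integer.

Answer: 1

Derivation:
Spawn at (row=0, col=0). Try each row:
  row 0: fits
  row 1: fits
  row 2: blocked -> lock at row 1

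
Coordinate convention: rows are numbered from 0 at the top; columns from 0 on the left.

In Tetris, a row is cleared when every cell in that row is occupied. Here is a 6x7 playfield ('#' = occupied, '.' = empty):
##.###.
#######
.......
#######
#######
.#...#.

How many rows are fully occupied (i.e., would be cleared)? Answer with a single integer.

Answer: 3

Derivation:
Check each row:
  row 0: 2 empty cells -> not full
  row 1: 0 empty cells -> FULL (clear)
  row 2: 7 empty cells -> not full
  row 3: 0 empty cells -> FULL (clear)
  row 4: 0 empty cells -> FULL (clear)
  row 5: 5 empty cells -> not full
Total rows cleared: 3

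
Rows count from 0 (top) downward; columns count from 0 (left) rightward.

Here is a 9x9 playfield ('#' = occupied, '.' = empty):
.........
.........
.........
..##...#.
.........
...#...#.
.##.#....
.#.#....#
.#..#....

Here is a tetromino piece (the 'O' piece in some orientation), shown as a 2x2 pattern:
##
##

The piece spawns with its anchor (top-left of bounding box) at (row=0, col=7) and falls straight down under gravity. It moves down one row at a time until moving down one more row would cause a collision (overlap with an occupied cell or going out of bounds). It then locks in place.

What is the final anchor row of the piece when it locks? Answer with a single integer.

Spawn at (row=0, col=7). Try each row:
  row 0: fits
  row 1: fits
  row 2: blocked -> lock at row 1

Answer: 1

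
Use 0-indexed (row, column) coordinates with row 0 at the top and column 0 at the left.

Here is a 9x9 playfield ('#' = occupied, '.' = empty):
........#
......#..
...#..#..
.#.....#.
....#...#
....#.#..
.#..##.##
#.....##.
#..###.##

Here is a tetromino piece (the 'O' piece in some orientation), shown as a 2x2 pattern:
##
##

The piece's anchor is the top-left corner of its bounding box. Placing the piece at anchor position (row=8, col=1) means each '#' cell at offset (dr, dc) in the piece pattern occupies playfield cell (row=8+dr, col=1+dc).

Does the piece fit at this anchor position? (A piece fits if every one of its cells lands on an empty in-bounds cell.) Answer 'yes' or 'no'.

Check each piece cell at anchor (8, 1):
  offset (0,0) -> (8,1): empty -> OK
  offset (0,1) -> (8,2): empty -> OK
  offset (1,0) -> (9,1): out of bounds -> FAIL
  offset (1,1) -> (9,2): out of bounds -> FAIL
All cells valid: no

Answer: no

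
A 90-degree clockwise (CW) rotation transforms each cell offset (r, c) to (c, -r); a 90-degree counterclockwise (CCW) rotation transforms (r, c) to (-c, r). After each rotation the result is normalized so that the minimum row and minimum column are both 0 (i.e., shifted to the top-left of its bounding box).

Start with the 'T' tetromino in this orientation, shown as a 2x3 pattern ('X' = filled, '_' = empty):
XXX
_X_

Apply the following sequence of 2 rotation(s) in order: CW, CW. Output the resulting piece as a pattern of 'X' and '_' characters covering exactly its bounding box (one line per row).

Start:
XXX
_X_
After rotation 1 (CW):
_X
XX
_X
After rotation 2 (CW):
_X_
XXX

Answer: _X_
XXX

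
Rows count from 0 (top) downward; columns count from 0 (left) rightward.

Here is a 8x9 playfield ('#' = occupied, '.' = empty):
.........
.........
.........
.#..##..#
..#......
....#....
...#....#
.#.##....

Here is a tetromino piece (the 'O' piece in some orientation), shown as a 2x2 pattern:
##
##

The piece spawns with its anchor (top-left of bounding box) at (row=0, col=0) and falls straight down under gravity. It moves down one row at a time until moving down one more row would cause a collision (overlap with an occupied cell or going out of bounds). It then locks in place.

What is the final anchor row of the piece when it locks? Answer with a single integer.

Spawn at (row=0, col=0). Try each row:
  row 0: fits
  row 1: fits
  row 2: blocked -> lock at row 1

Answer: 1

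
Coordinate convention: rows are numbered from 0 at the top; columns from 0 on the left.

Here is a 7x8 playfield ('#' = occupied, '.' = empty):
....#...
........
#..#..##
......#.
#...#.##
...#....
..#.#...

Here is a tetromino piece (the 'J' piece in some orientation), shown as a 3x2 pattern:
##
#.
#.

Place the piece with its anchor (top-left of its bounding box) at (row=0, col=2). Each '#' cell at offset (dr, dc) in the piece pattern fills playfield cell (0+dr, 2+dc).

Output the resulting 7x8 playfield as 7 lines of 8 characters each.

Answer: ..###...
..#.....
#.##..##
......#.
#...#.##
...#....
..#.#...

Derivation:
Fill (0+0,2+0) = (0,2)
Fill (0+0,2+1) = (0,3)
Fill (0+1,2+0) = (1,2)
Fill (0+2,2+0) = (2,2)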